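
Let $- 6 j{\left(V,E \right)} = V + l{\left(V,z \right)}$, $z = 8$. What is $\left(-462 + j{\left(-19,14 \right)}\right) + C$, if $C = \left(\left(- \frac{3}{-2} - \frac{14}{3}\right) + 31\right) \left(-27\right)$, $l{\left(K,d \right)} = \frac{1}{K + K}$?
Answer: $- \frac{91985}{76} \approx -1210.3$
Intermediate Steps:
$l{\left(K,d \right)} = \frac{1}{2 K}$
$j{\left(V,E \right)} = - \frac{V}{6} - \frac{1}{12 V}$ ($j{\left(V,E \right)} = - \frac{V + \frac{1}{2 V}}{6} = - \frac{V}{6} - \frac{1}{12 V}$)
$C = - \frac{1503}{2}$ ($C = \left(\left(\left(-3\right) \left(- \frac{1}{2}\right) - \frac{14}{3}\right) + 31\right) \left(-27\right) = \left(\left(\frac{3}{2} - \frac{14}{3}\right) + 31\right) \left(-27\right) = \left(- \frac{19}{6} + 31\right) \left(-27\right) = \frac{167}{6} \left(-27\right) = - \frac{1503}{2} \approx -751.5$)
$\left(-462 + j{\left(-19,14 \right)}\right) + C = \left(-462 - \left(- \frac{19}{6} + \frac{1}{12 \left(-19\right)}\right)\right) - \frac{1503}{2} = \left(-462 + \left(\frac{19}{6} - - \frac{1}{228}\right)\right) - \frac{1503}{2} = \left(-462 + \left(\frac{19}{6} + \frac{1}{228}\right)\right) - \frac{1503}{2} = \left(-462 + \frac{241}{76}\right) - \frac{1503}{2} = - \frac{34871}{76} - \frac{1503}{2} = - \frac{91985}{76}$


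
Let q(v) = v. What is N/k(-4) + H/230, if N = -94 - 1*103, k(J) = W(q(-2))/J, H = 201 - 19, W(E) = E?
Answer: -45219/115 ≈ -393.21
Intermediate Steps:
H = 182
k(J) = -2/J
N = -197 (N = -94 - 103 = -197)
N/k(-4) + H/230 = -197/((-2/(-4))) + 182/230 = -197/((-2*(-¼))) + 182*(1/230) = -197/½ + 91/115 = -197*2 + 91/115 = -394 + 91/115 = -45219/115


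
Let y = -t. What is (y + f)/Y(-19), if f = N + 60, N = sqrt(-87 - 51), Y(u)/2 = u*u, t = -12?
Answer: 36/361 + I*sqrt(138)/722 ≈ 0.099723 + 0.016271*I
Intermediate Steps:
Y(u) = 2*u**2 (Y(u) = 2*(u*u) = 2*u**2)
N = I*sqrt(138) (N = sqrt(-138) = I*sqrt(138) ≈ 11.747*I)
y = 12 (y = -1*(-12) = 12)
f = 60 + I*sqrt(138) (f = I*sqrt(138) + 60 = 60 + I*sqrt(138) ≈ 60.0 + 11.747*I)
(y + f)/Y(-19) = (12 + (60 + I*sqrt(138)))/((2*(-19)**2)) = (72 + I*sqrt(138))/((2*361)) = (72 + I*sqrt(138))/722 = (72 + I*sqrt(138))*(1/722) = 36/361 + I*sqrt(138)/722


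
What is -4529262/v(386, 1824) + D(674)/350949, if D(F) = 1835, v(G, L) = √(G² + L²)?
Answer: 1835/350949 - 2264631*√868993/868993 ≈ -2429.3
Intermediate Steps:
-4529262/v(386, 1824) + D(674)/350949 = -4529262/√(386² + 1824²) + 1835/350949 = -4529262/√(148996 + 3326976) + 1835*(1/350949) = -4529262*√868993/1737986 + 1835/350949 = -2264631*√868993/868993 + 1835/350949 = 1835/350949 - 2264631*√868993/868993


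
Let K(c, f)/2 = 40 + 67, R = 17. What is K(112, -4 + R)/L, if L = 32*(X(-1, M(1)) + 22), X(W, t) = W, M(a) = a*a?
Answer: 107/336 ≈ 0.31845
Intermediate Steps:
M(a) = a**2
K(c, f) = 214 (K(c, f) = 2*(40 + 67) = 2*107 = 214)
L = 672 (L = 32*(-1 + 22) = 32*21 = 672)
K(112, -4 + R)/L = 214/672 = 214*(1/672) = 107/336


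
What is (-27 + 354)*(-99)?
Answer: -32373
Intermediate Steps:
(-27 + 354)*(-99) = 327*(-99) = -32373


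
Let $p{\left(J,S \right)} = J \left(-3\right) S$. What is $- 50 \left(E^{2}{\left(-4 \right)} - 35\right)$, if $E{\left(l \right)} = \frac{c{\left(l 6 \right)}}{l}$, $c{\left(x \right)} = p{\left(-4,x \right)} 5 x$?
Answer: $-3732478250$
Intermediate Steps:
$p{\left(J,S \right)} = - 3 J S$
$c{\left(x \right)} = 60 x^{2}$ ($c{\left(x \right)} = \left(-3\right) \left(-4\right) x 5 x = 12 x 5 x = 60 x x = 60 x^{2}$)
$E{\left(l \right)} = 2160 l$ ($E{\left(l \right)} = \frac{60 \left(l 6\right)^{2}}{l} = \frac{60 \left(6 l\right)^{2}}{l} = \frac{60 \cdot 36 l^{2}}{l} = \frac{2160 l^{2}}{l} = 2160 l$)
$- 50 \left(E^{2}{\left(-4 \right)} - 35\right) = - 50 \left(\left(2160 \left(-4\right)\right)^{2} - 35\right) = - 50 \left(\left(-8640\right)^{2} - 35\right) = - 50 \left(74649600 - 35\right) = \left(-50\right) 74649565 = -3732478250$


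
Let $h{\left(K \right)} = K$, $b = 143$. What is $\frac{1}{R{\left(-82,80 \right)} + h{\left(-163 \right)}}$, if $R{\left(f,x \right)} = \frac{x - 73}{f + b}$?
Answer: $- \frac{61}{9936} \approx -0.0061393$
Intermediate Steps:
$R{\left(f,x \right)} = \frac{-73 + x}{143 + f}$ ($R{\left(f,x \right)} = \frac{x - 73}{f + 143} = \frac{-73 + x}{143 + f}$)
$\frac{1}{R{\left(-82,80 \right)} + h{\left(-163 \right)}} = \frac{1}{\frac{-73 + 80}{143 - 82} - 163} = \frac{1}{\frac{1}{61} \cdot 7 - 163} = \frac{1}{\frac{7}{61} - 163} = \frac{1}{- \frac{9936}{61}} = - \frac{61}{9936}$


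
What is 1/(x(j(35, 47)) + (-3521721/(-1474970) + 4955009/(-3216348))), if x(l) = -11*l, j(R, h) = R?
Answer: -338858343540/130173420072173 ≈ -0.0026031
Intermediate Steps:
1/(x(j(35, 47)) + (-3521721/(-1474970) + 4955009/(-3216348))) = 1/(-11*35 + (-3521721/(-1474970) + 4955009/(-3216348))) = 1/(-385 + (-3521721*(-1/1474970) + 4955009*(-1/3216348))) = 1/(-385 + (503103/210710 - 4955009/3216348)) = 1/(-385 + 287042190727/338858343540) = 1/(-130173420072173/338858343540) = -338858343540/130173420072173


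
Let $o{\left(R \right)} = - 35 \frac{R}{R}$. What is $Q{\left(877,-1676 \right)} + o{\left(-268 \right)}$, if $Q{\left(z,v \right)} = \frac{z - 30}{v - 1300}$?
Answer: $- \frac{105007}{2976} \approx -35.285$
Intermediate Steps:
$Q{\left(z,v \right)} = \frac{-30 + z}{-1300 + v}$
$o{\left(R \right)} = -35$ ($o{\left(R \right)} = \left(-35\right) 1 = -35$)
$Q{\left(877,-1676 \right)} + o{\left(-268 \right)} = \frac{-30 + 877}{-1300 - 1676} - 35 = \frac{1}{-2976} \cdot 847 - 35 = \left(- \frac{1}{2976}\right) 847 - 35 = - \frac{847}{2976} - 35 = - \frac{105007}{2976}$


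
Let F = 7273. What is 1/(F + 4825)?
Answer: 1/12098 ≈ 8.2658e-5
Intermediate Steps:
1/(F + 4825) = 1/(7273 + 4825) = 1/12098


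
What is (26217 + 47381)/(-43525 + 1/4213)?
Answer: -22147741/13097916 ≈ -1.6909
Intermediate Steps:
(26217 + 47381)/(-43525 + 1/4213) = 73598/(-43525 + 1/4213) = 73598/(-183370824/4213) = 73598*(-4213/183370824) = -22147741/13097916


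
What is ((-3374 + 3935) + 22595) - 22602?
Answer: 554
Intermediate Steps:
((-3374 + 3935) + 22595) - 22602 = (561 + 22595) - 22602 = 23156 - 22602 = 554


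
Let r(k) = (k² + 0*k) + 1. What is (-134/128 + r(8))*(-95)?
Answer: -388835/64 ≈ -6075.5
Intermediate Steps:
r(k) = 1 + k² (r(k) = (k² + 0) + 1 = k² + 1 = 1 + k²)
(-134/128 + r(8))*(-95) = (-134/128 + (1 + 8²))*(-95) = (-134*1/128 + (1 + 64))*(-95) = (-67/64 + 65)*(-95) = (4093/64)*(-95) = -388835/64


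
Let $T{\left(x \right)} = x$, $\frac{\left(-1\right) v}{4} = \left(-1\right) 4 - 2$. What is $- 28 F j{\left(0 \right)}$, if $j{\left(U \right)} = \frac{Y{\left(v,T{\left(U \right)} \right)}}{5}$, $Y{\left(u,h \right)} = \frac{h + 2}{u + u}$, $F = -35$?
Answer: $\frac{49}{6} \approx 8.1667$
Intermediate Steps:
$v = 24$ ($v = - 4 \left(\left(-1\right) 4 - 2\right) = - 4 \left(-4 - 2\right) = \left(-4\right) \left(-6\right) = 24$)
$Y{\left(u,h \right)} = \frac{2 + h}{2 u}$
$j{\left(U \right)} = \frac{1}{120} + \frac{U}{240}$ ($j{\left(U \right)} = \frac{\frac{1}{2} \cdot \frac{1}{24} \left(2 + U\right)}{5} = \frac{1}{2} \cdot \frac{1}{24} \left(2 + U\right) \frac{1}{5} = \left(\frac{1}{24} + \frac{U}{48}\right) \frac{1}{5} = \frac{1}{120} + \frac{U}{240}$)
$- 28 F j{\left(0 \right)} = \left(-28\right) \left(-35\right) \left(\frac{1}{120} + \frac{1}{240} \cdot 0\right) = 980 \left(\frac{1}{120} + 0\right) = 980 \cdot \frac{1}{120} = \frac{49}{6}$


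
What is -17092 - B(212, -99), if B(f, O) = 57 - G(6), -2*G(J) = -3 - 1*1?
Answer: -17147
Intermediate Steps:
G(J) = 2 (G(J) = -(-3 - 1*1)/2 = -(-3 - 1)/2 = -½*(-4) = 2)
B(f, O) = 55 (B(f, O) = 57 - 1*2 = 57 - 2 = 55)
-17092 - B(212, -99) = -17092 - 1*55 = -17092 - 55 = -17147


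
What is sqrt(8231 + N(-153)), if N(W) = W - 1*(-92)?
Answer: sqrt(8170) ≈ 90.388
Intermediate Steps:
N(W) = 92 + W (N(W) = W + 92 = 92 + W)
sqrt(8231 + N(-153)) = sqrt(8231 + (92 - 153)) = sqrt(8231 - 61) = sqrt(8170)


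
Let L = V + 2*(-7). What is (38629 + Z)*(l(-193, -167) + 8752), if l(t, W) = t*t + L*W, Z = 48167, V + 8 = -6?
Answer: 4398560892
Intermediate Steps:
V = -14 (V = -8 - 6 = -14)
L = -28 (L = -14 + 2*(-7) = -14 - 14 = -28)
l(t, W) = t² - 28*W (l(t, W) = t*t - 28*W = t² - 28*W)
(38629 + Z)*(l(-193, -167) + 8752) = (38629 + 48167)*(((-193)² - 28*(-167)) + 8752) = 86796*((37249 + 4676) + 8752) = 86796*(41925 + 8752) = 86796*50677 = 4398560892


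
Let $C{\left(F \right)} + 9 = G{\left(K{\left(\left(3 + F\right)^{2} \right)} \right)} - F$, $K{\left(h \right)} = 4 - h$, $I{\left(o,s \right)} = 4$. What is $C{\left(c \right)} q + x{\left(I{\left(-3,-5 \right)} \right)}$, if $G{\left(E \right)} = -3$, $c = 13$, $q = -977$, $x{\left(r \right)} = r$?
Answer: $24429$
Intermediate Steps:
$C{\left(F \right)} = -12 - F$ ($C{\left(F \right)} = -9 - \left(3 + F\right) = -12 - F$)
$C{\left(c \right)} q + x{\left(I{\left(-3,-5 \right)} \right)} = \left(-12 - 13\right) \left(-977\right) + 4 = \left(-25\right) \left(-977\right) + 4 = 24425 + 4 = 24429$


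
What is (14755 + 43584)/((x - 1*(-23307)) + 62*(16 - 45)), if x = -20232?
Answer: 58339/1277 ≈ 45.684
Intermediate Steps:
(14755 + 43584)/((x - 1*(-23307)) + 62*(16 - 45)) = (14755 + 43584)/((-20232 - 1*(-23307)) + 62*(16 - 45)) = 58339/((-20232 + 23307) + 62*(-29)) = 58339/(3075 - 1798) = 58339/1277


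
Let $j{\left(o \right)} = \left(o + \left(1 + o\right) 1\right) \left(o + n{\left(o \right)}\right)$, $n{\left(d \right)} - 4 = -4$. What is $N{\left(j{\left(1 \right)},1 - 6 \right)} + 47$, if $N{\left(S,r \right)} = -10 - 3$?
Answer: $34$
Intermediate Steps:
$n{\left(d \right)} = 0$ ($n{\left(d \right)} = 4 - 4 = 0$)
$j{\left(o \right)} = o \left(1 + 2 o\right)$ ($j{\left(o \right)} = \left(o + \left(1 + o\right) 1\right) \left(o + 0\right) = \left(o + \left(1 + o\right)\right) o = \left(1 + 2 o\right) o = o \left(1 + 2 o\right)$)
$N{\left(S,r \right)} = -13$ ($N{\left(S,r \right)} = -10 - 3 = -13$)
$N{\left(j{\left(1 \right)},1 - 6 \right)} + 47 = -13 + 47 = 34$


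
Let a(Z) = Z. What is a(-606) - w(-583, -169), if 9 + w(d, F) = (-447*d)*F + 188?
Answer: 44040784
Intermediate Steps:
w(d, F) = 179 - 447*F*d (w(d, F) = -9 + ((-447*d)*F + 188) = -9 + (-447*F*d + 188) = -9 + (188 - 447*F*d) = 179 - 447*F*d)
a(-606) - w(-583, -169) = -606 - (179 - 447*(-169)*(-583)) = -606 - (179 - 44041569) = -606 - 1*(-44041390) = -606 + 44041390 = 44040784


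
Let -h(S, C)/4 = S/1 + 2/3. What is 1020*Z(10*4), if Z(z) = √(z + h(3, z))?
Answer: 680*√57 ≈ 5133.9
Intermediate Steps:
h(S, C) = -8/3 - 4*S (h(S, C) = -4*(S/1 + 2/3) = -4*(S*1 + 2*(⅓)) = -4*(S + ⅔) = -4*(⅔ + S) = -8/3 - 4*S)
Z(z) = √(-44/3 + z) (Z(z) = √(z + (-8/3 - 4*3)) = √(z + (-8/3 - 12)) = √(z - 44/3) = √(-44/3 + z))
1020*Z(10*4) = 1020*(√(-132 + 9*(10*4))/3) = 1020*(√(-132 + 9*40)/3) = 1020*(√(-132 + 360)/3) = 1020*(√228/3) = 1020*((2*√57)/3) = 1020*(2*√57/3) = 680*√57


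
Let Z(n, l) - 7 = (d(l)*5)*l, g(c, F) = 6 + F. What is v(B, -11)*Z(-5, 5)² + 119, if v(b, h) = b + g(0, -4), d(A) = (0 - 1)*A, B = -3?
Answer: -13805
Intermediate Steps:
d(A) = -A
Z(n, l) = 7 - 5*l² (Z(n, l) = 7 + (-l*5)*l = 7 + (-5*l)*l = 7 - 5*l²)
v(b, h) = 2 + b (v(b, h) = b + (6 - 4) = b + 2 = 2 + b)
v(B, -11)*Z(-5, 5)² + 119 = (2 - 3)*(7 - 5*5²)² + 119 = -(7 - 5*25)² + 119 = -(7 - 125)² + 119 = -1*(-118)² + 119 = -1*13924 + 119 = -13924 + 119 = -13805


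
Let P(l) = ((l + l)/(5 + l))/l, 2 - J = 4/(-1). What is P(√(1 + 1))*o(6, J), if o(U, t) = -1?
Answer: -10/23 + 2*√2/23 ≈ -0.31181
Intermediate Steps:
J = 6 (J = 2 - 4/(-1) = 2 - 4*(-1) = 2 - 1*(-4) = 2 + 4 = 6)
P(l) = 2/(5 + l) (P(l) = ((2*l)/(5 + l))/l = (2*l/(5 + l))/l = 2/(5 + l))
P(√(1 + 1))*o(6, J) = (2/(5 + √(1 + 1)))*(-1) = (2/(5 + √2))*(-1) = -2/(5 + √2)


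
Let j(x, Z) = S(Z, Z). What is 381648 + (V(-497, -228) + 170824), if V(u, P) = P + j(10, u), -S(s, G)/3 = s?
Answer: 553735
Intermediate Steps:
S(s, G) = -3*s
j(x, Z) = -3*Z
V(u, P) = P - 3*u
381648 + (V(-497, -228) + 170824) = 381648 + ((-228 - 3*(-497)) + 170824) = 381648 + ((-228 + 1491) + 170824) = 381648 + (1263 + 170824) = 381648 + 172087 = 553735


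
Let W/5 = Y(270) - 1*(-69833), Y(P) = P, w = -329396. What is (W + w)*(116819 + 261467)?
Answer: 7989022034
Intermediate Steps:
W = 350515 (W = 5*(270 - 1*(-69833)) = 5*(270 + 69833) = 5*70103 = 350515)
(W + w)*(116819 + 261467) = (350515 - 329396)*(116819 + 261467) = 21119*378286 = 7989022034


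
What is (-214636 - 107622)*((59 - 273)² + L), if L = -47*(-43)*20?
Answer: -27783795728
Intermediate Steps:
L = 40420 (L = 2021*20 = 40420)
(-214636 - 107622)*((59 - 273)² + L) = (-214636 - 107622)*((59 - 273)² + 40420) = -322258*((-214)² + 40420) = -322258*(45796 + 40420) = -322258*86216 = -27783795728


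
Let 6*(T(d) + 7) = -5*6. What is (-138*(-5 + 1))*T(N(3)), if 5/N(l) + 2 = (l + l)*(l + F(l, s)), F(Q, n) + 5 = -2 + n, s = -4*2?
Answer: -6624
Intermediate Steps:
s = -8
F(Q, n) = -7 + n (F(Q, n) = -5 + (-2 + n) = -7 + n)
N(l) = 5/(-2 + 2*l*(-15 + l)) (N(l) = 5/(-2 + (l + l)*(l + (-7 - 8))) = 5/(-2 + (2*l)*(l - 15)) = 5/(-2 + (2*l)*(-15 + l)) = 5/(-2 + 2*l*(-15 + l)))
T(d) = -12 (T(d) = -7 + (-5*6)/6 = -7 + (⅙)*(-30) = -7 - 5 = -12)
(-138*(-5 + 1))*T(N(3)) = -138*(-5 + 1)*(-12) = -138*(-4)*(-12) = -23*(-24)*(-12) = 552*(-12) = -6624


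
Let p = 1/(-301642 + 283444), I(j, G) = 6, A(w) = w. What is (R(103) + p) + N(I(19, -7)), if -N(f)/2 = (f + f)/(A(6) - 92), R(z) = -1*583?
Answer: -455987329/782514 ≈ -582.72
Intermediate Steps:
R(z) = -583
N(f) = 2*f/43 (N(f) = -2*(f + f)/(6 - 92) = -2*2*f/(-86) = -2*2*f*(-1)/86 = -(-2)*f/43 = 2*f/43)
p = -1/18198 (p = 1/(-18198) = -1/18198 ≈ -5.4951e-5)
(R(103) + p) + N(I(19, -7)) = (-583 - 1/18198) + (2/43)*6 = -10609435/18198 + 12/43 = -455987329/782514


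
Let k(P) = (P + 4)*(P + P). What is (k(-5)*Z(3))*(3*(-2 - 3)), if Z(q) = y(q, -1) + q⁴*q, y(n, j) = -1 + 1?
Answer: -36450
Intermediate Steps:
y(n, j) = 0
k(P) = 2*P*(4 + P) (k(P) = (4 + P)*(2*P) = 2*P*(4 + P))
Z(q) = q⁵ (Z(q) = 0 + q⁴*q = 0 + q⁵ = q⁵)
(k(-5)*Z(3))*(3*(-2 - 3)) = ((2*(-5)*(4 - 5))*3⁵)*(3*(-2 - 3)) = ((2*(-5)*(-1))*243)*(3*(-5)) = (10*243)*(-15) = 2430*(-15) = -36450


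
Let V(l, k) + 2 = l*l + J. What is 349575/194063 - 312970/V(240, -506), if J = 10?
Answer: -20298790255/5589790652 ≈ -3.6314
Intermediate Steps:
V(l, k) = 8 + l² (V(l, k) = -2 + (l*l + 10) = -2 + (l² + 10) = -2 + (10 + l²) = 8 + l²)
349575/194063 - 312970/V(240, -506) = 349575/194063 - 312970/(8 + 240²) = 349575*(1/194063) - 312970/(8 + 57600) = 349575/194063 - 312970/57608 = 349575/194063 - 312970*1/57608 = 349575/194063 - 156485/28804 = -20298790255/5589790652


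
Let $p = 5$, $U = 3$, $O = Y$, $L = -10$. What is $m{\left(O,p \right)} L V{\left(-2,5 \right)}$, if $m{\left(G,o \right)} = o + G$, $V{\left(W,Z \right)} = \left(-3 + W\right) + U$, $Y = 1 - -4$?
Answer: $200$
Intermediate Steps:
$Y = 5$ ($Y = 1 + 4 = 5$)
$O = 5$
$V{\left(W,Z \right)} = W$ ($V{\left(W,Z \right)} = \left(-3 + W\right) + 3 = W$)
$m{\left(G,o \right)} = G + o$
$m{\left(O,p \right)} L V{\left(-2,5 \right)} = \left(5 + 5\right) \left(-10\right) \left(-2\right) = 10 \left(-10\right) \left(-2\right) = \left(-100\right) \left(-2\right) = 200$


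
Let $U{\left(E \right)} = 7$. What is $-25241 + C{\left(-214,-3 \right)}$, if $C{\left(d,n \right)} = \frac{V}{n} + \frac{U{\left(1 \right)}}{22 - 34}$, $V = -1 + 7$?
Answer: $- \frac{302923}{12} \approx -25244.0$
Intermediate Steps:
$V = 6$
$C{\left(d,n \right)} = - \frac{7}{12} + \frac{6}{n}$ ($C{\left(d,n \right)} = \frac{6}{n} + \frac{7}{22 - 34} = \frac{6}{n} + \frac{7}{-12} = \frac{6}{n} + 7 \left(- \frac{1}{12}\right) = \frac{6}{n} - \frac{7}{12} = - \frac{7}{12} + \frac{6}{n}$)
$-25241 + C{\left(-214,-3 \right)} = -25241 + \left(- \frac{7}{12} + \frac{6}{-3}\right) = -25241 + \left(- \frac{7}{12} + 6 \left(- \frac{1}{3}\right)\right) = -25241 - \frac{31}{12} = - \frac{302923}{12}$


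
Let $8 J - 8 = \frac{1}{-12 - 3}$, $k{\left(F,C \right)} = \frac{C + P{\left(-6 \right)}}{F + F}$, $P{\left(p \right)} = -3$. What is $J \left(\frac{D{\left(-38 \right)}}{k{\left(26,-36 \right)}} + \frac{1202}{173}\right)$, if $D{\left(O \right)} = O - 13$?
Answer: $\frac{257159}{3460} \approx 74.323$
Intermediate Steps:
$D{\left(O \right)} = -13 + O$
$k{\left(F,C \right)} = \frac{-3 + C}{2 F}$ ($k{\left(F,C \right)} = \frac{C - 3}{F + F} = \frac{-3 + C}{2 F}$)
$J = \frac{119}{120}$ ($J = 1 + \frac{1}{8 \left(-12 - 3\right)} = 1 + \frac{1}{8 \left(-15\right)} = 1 + \frac{1}{8} \left(- \frac{1}{15}\right) = 1 - \frac{1}{120} = \frac{119}{120} \approx 0.99167$)
$J \left(\frac{D{\left(-38 \right)}}{k{\left(26,-36 \right)}} + \frac{1202}{173}\right) = \frac{119 \left(\frac{-13 - 38}{\frac{1}{2} \cdot \frac{1}{26} \left(-3 - 36\right)} + \frac{1202}{173}\right)}{120} = \frac{119 \left(- \frac{51}{\frac{1}{2} \cdot \frac{1}{26} \left(-39\right)} + 1202 \cdot \frac{1}{173}\right)}{120} = \frac{119 \left(- \frac{51}{- \frac{3}{4}} + \frac{1202}{173}\right)}{120} = \frac{119 \left(\left(-51\right) \left(- \frac{4}{3}\right) + \frac{1202}{173}\right)}{120} = \frac{119 \left(68 + \frac{1202}{173}\right)}{120} = \frac{119}{120} \cdot \frac{12966}{173} = \frac{257159}{3460}$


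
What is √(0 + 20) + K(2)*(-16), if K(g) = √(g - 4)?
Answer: 2*√5 - 16*I*√2 ≈ 4.4721 - 22.627*I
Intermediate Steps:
K(g) = √(-4 + g)
√(0 + 20) + K(2)*(-16) = √(0 + 20) + √(-4 + 2)*(-16) = √20 + √(-2)*(-16) = 2*√5 + (I*√2)*(-16) = 2*√5 - 16*I*√2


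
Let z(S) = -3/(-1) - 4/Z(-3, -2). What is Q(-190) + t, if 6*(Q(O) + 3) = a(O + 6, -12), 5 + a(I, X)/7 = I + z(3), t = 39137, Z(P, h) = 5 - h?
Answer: 116749/3 ≈ 38916.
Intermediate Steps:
z(S) = 17/7 (z(S) = -3/(-1) - 4/(5 - 1*(-2)) = -3*(-1) - 4/(5 + 2) = 3 - 4/7 = 17/7)
a(I, X) = -18 + 7*I (a(I, X) = -35 + 7*(I + 17/7) = -35 + 7*(17/7 + I) = -35 + (17 + 7*I) = -18 + 7*I)
Q(O) = 1 + 7*O/6 (Q(O) = -3 + (-18 + 7*(O + 6))/6 = -3 + (-18 + 7*(6 + O))/6 = -3 + (-18 + (42 + 7*O))/6 = -3 + (24 + 7*O)/6 = -3 + (4 + 7*O/6) = 1 + 7*O/6)
Q(-190) + t = (1 + (7/6)*(-190)) + 39137 = (1 - 665/3) + 39137 = -662/3 + 39137 = 116749/3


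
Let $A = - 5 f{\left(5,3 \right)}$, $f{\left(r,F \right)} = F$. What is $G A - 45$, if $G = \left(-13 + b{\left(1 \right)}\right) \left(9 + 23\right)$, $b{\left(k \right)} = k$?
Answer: $5715$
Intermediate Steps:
$A = -15$ ($A = \left(-5\right) 3 = -15$)
$G = -384$ ($G = \left(-13 + 1\right) \left(9 + 23\right) = \left(-12\right) 32 = -384$)
$G A - 45 = \left(-384\right) \left(-15\right) - 45 = 5760 - 45 = 5715$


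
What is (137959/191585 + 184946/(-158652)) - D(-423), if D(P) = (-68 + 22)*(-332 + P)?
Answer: -527821911192371/15197671710 ≈ -34730.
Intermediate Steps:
D(P) = 15272 - 46*P (D(P) = -46*(-332 + P) = 15272 - 46*P)
(137959/191585 + 184946/(-158652)) - D(-423) = (137959/191585 + 184946/(-158652)) - (15272 - 46*(-423)) = (137959*(1/191585) + 184946*(-1/158652)) - (15272 + 19458) = (137959/191585 - 92473/79326) - 1*34730 = -6772704071/15197671710 - 34730 = -527821911192371/15197671710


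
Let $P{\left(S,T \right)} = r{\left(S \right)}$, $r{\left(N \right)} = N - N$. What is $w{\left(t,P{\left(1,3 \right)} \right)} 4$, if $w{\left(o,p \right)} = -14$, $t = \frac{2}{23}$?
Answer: $-56$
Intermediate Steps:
$t = \frac{2}{23}$ ($t = 2 \cdot \frac{1}{23} = \frac{2}{23} \approx 0.086957$)
$r{\left(N \right)} = 0$
$P{\left(S,T \right)} = 0$
$w{\left(t,P{\left(1,3 \right)} \right)} 4 = \left(-14\right) 4 = -56$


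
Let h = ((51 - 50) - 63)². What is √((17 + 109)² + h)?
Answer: 2*√4930 ≈ 140.43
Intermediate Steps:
h = 3844 (h = (1 - 63)² = (-62)² = 3844)
√((17 + 109)² + h) = √((17 + 109)² + 3844) = √(126² + 3844) = √(15876 + 3844) = √19720 = 2*√4930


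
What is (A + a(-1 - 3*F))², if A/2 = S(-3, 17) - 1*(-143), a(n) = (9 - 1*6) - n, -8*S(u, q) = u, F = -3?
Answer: 1270129/16 ≈ 79383.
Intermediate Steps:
S(u, q) = -u/8
a(n) = 3 - n (a(n) = (9 - 6) - n = 3 - n)
A = 1147/4 (A = 2*(-⅛*(-3) - 1*(-143)) = 2*(3/8 + 143) = 2*(1147/8) = 1147/4 ≈ 286.75)
(A + a(-1 - 3*F))² = (1147/4 + (3 - (-1 - 3*(-3))))² = (1147/4 + (3 - (-1 + 9)))² = (1147/4 + (3 - 1*8))² = (1147/4 + (3 - 8))² = (1147/4 - 5)² = (1127/4)² = 1270129/16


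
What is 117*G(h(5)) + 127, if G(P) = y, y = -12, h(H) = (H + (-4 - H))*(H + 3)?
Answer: -1277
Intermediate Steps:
h(H) = -12 - 4*H (h(H) = -4*(3 + H) = -12 - 4*H)
G(P) = -12
117*G(h(5)) + 127 = 117*(-12) + 127 = -1404 + 127 = -1277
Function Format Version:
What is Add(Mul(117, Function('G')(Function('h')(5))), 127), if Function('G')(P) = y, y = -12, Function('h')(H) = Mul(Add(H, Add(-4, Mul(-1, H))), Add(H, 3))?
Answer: -1277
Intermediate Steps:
Function('h')(H) = Add(-12, Mul(-4, H)) (Function('h')(H) = Mul(-4, Add(3, H)) = Add(-12, Mul(-4, H)))
Function('G')(P) = -12
Add(Mul(117, Function('G')(Function('h')(5))), 127) = Add(Mul(117, -12), 127) = Add(-1404, 127) = -1277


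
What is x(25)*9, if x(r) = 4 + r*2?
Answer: 486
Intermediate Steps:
x(r) = 4 + 2*r
x(25)*9 = (4 + 2*25)*9 = (4 + 50)*9 = 54*9 = 486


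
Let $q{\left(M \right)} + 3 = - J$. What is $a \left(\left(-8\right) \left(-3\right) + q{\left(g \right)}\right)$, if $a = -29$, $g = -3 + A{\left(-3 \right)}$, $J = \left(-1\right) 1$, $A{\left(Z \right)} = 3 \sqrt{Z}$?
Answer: $-638$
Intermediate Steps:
$J = -1$
$g = -3 + 3 i \sqrt{3}$ ($g = -3 + 3 \sqrt{-3} = -3 + 3 i \sqrt{3} \approx -3.0 + 5.1962 i$)
$q{\left(M \right)} = -2$ ($q{\left(M \right)} = -3 - -1 = -3 + 1 = -2$)
$a \left(\left(-8\right) \left(-3\right) + q{\left(g \right)}\right) = - 29 \left(\left(-8\right) \left(-3\right) - 2\right) = - 29 \left(24 - 2\right) = \left(-29\right) 22 = -638$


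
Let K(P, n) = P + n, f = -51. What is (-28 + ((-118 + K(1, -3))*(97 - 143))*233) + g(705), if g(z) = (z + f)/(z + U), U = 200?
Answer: 1163950114/905 ≈ 1.2861e+6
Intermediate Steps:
g(z) = (-51 + z)/(200 + z) (g(z) = (z - 51)/(z + 200) = (-51 + z)/(200 + z))
(-28 + ((-118 + K(1, -3))*(97 - 143))*233) + g(705) = (-28 + ((-118 + (1 - 3))*(97 - 143))*233) + (-51 + 705)/(200 + 705) = (-28 + ((-118 - 2)*(-46))*233) + 654/905 = (-28 - 120*(-46)*233) + (1/905)*654 = (-28 + 5520*233) + 654/905 = (-28 + 1286160) + 654/905 = 1286132 + 654/905 = 1163950114/905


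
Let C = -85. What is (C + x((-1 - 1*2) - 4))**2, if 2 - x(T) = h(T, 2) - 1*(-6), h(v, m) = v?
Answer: 6724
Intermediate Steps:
x(T) = -4 - T (x(T) = 2 - (T - 1*(-6)) = 2 - (T + 6) = 2 - (6 + T) = 2 + (-6 - T) = -4 - T)
(C + x((-1 - 1*2) - 4))**2 = (-85 + (-4 - ((-1 - 1*2) - 4)))**2 = (-85 + (-4 - ((-1 - 2) - 4)))**2 = (-85 + (-4 - (-3 - 4)))**2 = (-85 + (-4 - 1*(-7)))**2 = (-85 + (-4 + 7))**2 = (-85 + 3)**2 = (-82)**2 = 6724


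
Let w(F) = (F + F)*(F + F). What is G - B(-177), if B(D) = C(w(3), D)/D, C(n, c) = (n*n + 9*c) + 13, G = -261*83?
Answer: -3834635/177 ≈ -21665.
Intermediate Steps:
G = -21663
w(F) = 4*F² (w(F) = (2*F)*(2*F) = 4*F²)
C(n, c) = 13 + n² + 9*c (C(n, c) = (n² + 9*c) + 13 = 13 + n² + 9*c)
B(D) = (1309 + 9*D)/D (B(D) = (13 + (4*3²)² + 9*D)/D = (13 + (4*9)² + 9*D)/D = (13 + 36² + 9*D)/D = (13 + 1296 + 9*D)/D = (1309 + 9*D)/D)
G - B(-177) = -21663 - (9 + 1309/(-177)) = -21663 - (9 + 1309*(-1/177)) = -21663 - (9 - 1309/177) = -21663 - 1*284/177 = -21663 - 284/177 = -3834635/177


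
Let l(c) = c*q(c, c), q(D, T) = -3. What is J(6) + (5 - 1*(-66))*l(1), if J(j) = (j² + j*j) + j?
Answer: -135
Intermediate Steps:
l(c) = -3*c (l(c) = c*(-3) = -3*c)
J(j) = j + 2*j² (J(j) = (j² + j²) + j = 2*j² + j = j + 2*j²)
J(6) + (5 - 1*(-66))*l(1) = 6*(1 + 2*6) + (5 - 1*(-66))*(-3*1) = 6*(1 + 12) + (5 + 66)*(-3) = 6*13 + 71*(-3) = 78 - 213 = -135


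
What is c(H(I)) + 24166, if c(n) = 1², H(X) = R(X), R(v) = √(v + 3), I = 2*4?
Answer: 24167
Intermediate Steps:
I = 8
R(v) = √(3 + v)
H(X) = √(3 + X)
c(n) = 1
c(H(I)) + 24166 = 1 + 24166 = 24167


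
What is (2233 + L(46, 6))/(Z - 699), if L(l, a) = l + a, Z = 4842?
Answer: 2285/4143 ≈ 0.55153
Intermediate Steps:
L(l, a) = a + l
(2233 + L(46, 6))/(Z - 699) = (2233 + (6 + 46))/(4842 - 699) = (2233 + 52)/4143 = 2285*(1/4143) = 2285/4143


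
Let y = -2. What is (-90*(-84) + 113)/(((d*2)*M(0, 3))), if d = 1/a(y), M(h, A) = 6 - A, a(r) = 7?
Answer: 53711/6 ≈ 8951.8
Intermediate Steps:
d = 1/7 ≈ 0.14286
(-90*(-84) + 113)/(((d*2)*M(0, 3))) = (-90*(-84) + 113)/((((1/7)*2)*(6 - 1*3))) = (7560 + 113)/((2*(6 - 3)/7)) = 7673/(((2/7)*3)) = 7673/(6/7) = 7673*(7/6) = 53711/6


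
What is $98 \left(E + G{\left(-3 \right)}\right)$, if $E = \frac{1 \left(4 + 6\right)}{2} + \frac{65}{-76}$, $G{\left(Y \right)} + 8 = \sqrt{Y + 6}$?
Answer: $- \frac{14357}{38} + 98 \sqrt{3} \approx -208.07$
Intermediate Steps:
$G{\left(Y \right)} = -8 + \sqrt{6 + Y}$ ($G{\left(Y \right)} = -8 + \sqrt{Y + 6} = -8 + \sqrt{6 + Y}$)
$E = \frac{315}{76}$ ($E = 1 \cdot 10 \cdot \frac{1}{2} + 65 \left(- \frac{1}{76}\right) = 10 \cdot \frac{1}{2} - \frac{65}{76} = 5 - \frac{65}{76} = \frac{315}{76} \approx 4.1447$)
$98 \left(E + G{\left(-3 \right)}\right) = 98 \left(\frac{315}{76} - \left(8 - \sqrt{6 - 3}\right)\right) = 98 \left(\frac{315}{76} - \left(8 - \sqrt{3}\right)\right) = 98 \left(- \frac{293}{76} + \sqrt{3}\right) = - \frac{14357}{38} + 98 \sqrt{3}$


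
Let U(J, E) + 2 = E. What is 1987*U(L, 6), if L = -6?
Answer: 7948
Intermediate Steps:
U(J, E) = -2 + E
1987*U(L, 6) = 1987*(-2 + 6) = 1987*4 = 7948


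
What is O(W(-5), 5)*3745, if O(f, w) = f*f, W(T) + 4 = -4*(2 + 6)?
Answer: 4853520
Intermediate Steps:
W(T) = -36 (W(T) = -4 - 4*(2 + 6) = -4 - 4*8 = -4 - 32 = -36)
O(f, w) = f**2
O(W(-5), 5)*3745 = (-36)**2*3745 = 1296*3745 = 4853520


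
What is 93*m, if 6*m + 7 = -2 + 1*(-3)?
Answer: -186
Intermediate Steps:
m = -2 (m = -7/6 + (-2 + 1*(-3))/6 = -7/6 + (-2 - 3)/6 = -7/6 + (1/6)*(-5) = -7/6 - 5/6 = -2)
93*m = 93*(-2) = -186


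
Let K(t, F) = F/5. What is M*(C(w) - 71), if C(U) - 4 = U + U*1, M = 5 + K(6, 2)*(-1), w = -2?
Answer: -1633/5 ≈ -326.60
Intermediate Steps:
K(t, F) = F/5 (K(t, F) = F*(⅕) = F/5)
M = 23/5 (M = 5 + ((⅕)*2)*(-1) = 5 + (⅖)*(-1) = 5 - ⅖ = 23/5 ≈ 4.6000)
C(U) = 4 + 2*U (C(U) = 4 + (U + U*1) = 4 + (U + U) = 4 + 2*U)
M*(C(w) - 71) = 23*((4 + 2*(-2)) - 71)/5 = 23*((4 - 4) - 71)/5 = 23*(0 - 71)/5 = (23/5)*(-71) = -1633/5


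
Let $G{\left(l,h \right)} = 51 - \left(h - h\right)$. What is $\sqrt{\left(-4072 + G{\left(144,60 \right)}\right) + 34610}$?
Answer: $13 \sqrt{181} \approx 174.9$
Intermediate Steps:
$G{\left(l,h \right)} = 51$ ($G{\left(l,h \right)} = 51 - 0 = 51 + 0 = 51$)
$\sqrt{\left(-4072 + G{\left(144,60 \right)}\right) + 34610} = \sqrt{\left(-4072 + 51\right) + 34610} = \sqrt{-4021 + 34610} = \sqrt{30589} = 13 \sqrt{181}$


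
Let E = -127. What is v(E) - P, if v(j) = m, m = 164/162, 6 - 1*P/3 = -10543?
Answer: -2563325/81 ≈ -31646.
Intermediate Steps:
P = 31647 (P = 18 - 3*(-10543) = 18 + 31629 = 31647)
m = 82/81 (m = 164*(1/162) = 82/81 ≈ 1.0123)
v(j) = 82/81
v(E) - P = 82/81 - 1*31647 = 82/81 - 31647 = -2563325/81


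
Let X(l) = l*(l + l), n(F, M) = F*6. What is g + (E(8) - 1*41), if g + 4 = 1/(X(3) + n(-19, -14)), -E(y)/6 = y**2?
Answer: -41185/96 ≈ -429.01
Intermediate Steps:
E(y) = -6*y**2
n(F, M) = 6*F
X(l) = 2*l**2 (X(l) = l*(2*l) = 2*l**2)
g = -385/96 (g = -4 + 1/(2*3**2 + 6*(-19)) = -4 + 1/(2*9 - 114) = -4 + 1/(18 - 114) = -4 + 1/(-96) = -4 - 1/96 = -385/96 ≈ -4.0104)
g + (E(8) - 1*41) = -385/96 + (-6*8**2 - 1*41) = -385/96 + (-6*64 - 41) = -385/96 + (-384 - 41) = -385/96 - 425 = -41185/96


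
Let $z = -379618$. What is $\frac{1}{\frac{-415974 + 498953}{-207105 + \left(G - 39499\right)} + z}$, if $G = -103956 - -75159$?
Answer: $- \frac{275401}{104547259797} \approx -2.6342 \cdot 10^{-6}$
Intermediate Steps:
$G = -28797$ ($G = -103956 + 75159 = -28797$)
$\frac{1}{\frac{-415974 + 498953}{-207105 + \left(G - 39499\right)} + z} = \frac{1}{\frac{-415974 + 498953}{-207105 - 68296} - 379618} = \frac{1}{\frac{82979}{-207105 - 68296} - 379618} = \frac{1}{\frac{82979}{-275401} - 379618} = \frac{1}{82979 \left(- \frac{1}{275401}\right) - 379618} = \frac{1}{- \frac{82979}{275401} - 379618} = \frac{1}{- \frac{104547259797}{275401}} = - \frac{275401}{104547259797}$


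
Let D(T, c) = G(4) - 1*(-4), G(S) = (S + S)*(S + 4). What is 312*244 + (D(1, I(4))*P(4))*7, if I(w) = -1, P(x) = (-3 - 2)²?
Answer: 88028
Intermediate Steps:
G(S) = 2*S*(4 + S) (G(S) = (2*S)*(4 + S) = 2*S*(4 + S))
P(x) = 25 (P(x) = (-5)² = 25)
D(T, c) = 68 (D(T, c) = 2*4*(4 + 4) - 1*(-4) = 2*4*8 + 4 = 64 + 4 = 68)
312*244 + (D(1, I(4))*P(4))*7 = 312*244 + (68*25)*7 = 76128 + 1700*7 = 76128 + 11900 = 88028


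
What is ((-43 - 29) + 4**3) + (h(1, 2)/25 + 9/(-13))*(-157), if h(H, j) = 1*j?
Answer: 28643/325 ≈ 88.132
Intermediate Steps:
h(H, j) = j
((-43 - 29) + 4**3) + (h(1, 2)/25 + 9/(-13))*(-157) = ((-43 - 29) + 4**3) + (2/25 + 9/(-13))*(-157) = (-72 + 64) + (2*(1/25) + 9*(-1/13))*(-157) = -8 + (2/25 - 9/13)*(-157) = -8 - 199/325*(-157) = -8 + 31243/325 = 28643/325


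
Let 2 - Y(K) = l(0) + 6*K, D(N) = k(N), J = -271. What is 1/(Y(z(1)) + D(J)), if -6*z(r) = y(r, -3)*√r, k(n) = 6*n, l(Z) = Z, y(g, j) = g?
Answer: -1/1623 ≈ -0.00061614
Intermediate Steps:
D(N) = 6*N
z(r) = -r^(3/2)/6 (z(r) = -r*√r/6 = -r^(3/2)/6)
Y(K) = 2 - 6*K (Y(K) = 2 - (0 + 6*K) = 2 - 6*K)
1/(Y(z(1)) + D(J)) = 1/((2 - (-1)*1^(3/2)) + 6*(-271)) = 1/((2 - (-1)) - 1626) = 1/((2 - 6*(-⅙)) - 1626) = 1/((2 + 1) - 1626) = 1/(3 - 1626) = 1/(-1623) = -1/1623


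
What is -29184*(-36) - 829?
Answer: 1049795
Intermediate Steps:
-29184*(-36) - 829 = -1536*(-684) - 829 = 1050624 - 829 = 1049795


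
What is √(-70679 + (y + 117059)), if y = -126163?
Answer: I*√79783 ≈ 282.46*I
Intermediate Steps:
√(-70679 + (y + 117059)) = √(-70679 + (-126163 + 117059)) = √(-70679 - 9104) = √(-79783) = I*√79783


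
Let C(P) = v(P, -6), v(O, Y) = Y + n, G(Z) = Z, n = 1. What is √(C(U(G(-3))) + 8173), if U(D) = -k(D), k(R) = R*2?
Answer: 2*√2042 ≈ 90.377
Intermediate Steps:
k(R) = 2*R
U(D) = -2*D
v(O, Y) = 1 + Y (v(O, Y) = Y + 1 = 1 + Y)
C(P) = -5 (C(P) = 1 - 6 = -5)
√(C(U(G(-3))) + 8173) = √(-5 + 8173) = √8168 = 2*√2042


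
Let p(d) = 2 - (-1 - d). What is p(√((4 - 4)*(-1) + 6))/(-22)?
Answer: -3/22 - √6/22 ≈ -0.24770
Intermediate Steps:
p(d) = 3 + d (p(d) = 2 + (1 + d) = 3 + d)
p(√((4 - 4)*(-1) + 6))/(-22) = (3 + √((4 - 4)*(-1) + 6))/(-22) = (3 + √(0*(-1) + 6))*(-1/22) = (3 + √(0 + 6))*(-1/22) = (3 + √6)*(-1/22) = -3/22 - √6/22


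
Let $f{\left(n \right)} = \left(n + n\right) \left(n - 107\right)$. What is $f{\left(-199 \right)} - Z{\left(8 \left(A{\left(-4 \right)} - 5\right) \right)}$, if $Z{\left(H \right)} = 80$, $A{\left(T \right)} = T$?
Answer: $121708$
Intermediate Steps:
$f{\left(n \right)} = 2 n \left(-107 + n\right)$
$f{\left(-199 \right)} - Z{\left(8 \left(A{\left(-4 \right)} - 5\right) \right)} = 2 \left(-199\right) \left(-107 - 199\right) - 80 = 2 \left(-199\right) \left(-306\right) - 80 = 121788 - 80 = 121708$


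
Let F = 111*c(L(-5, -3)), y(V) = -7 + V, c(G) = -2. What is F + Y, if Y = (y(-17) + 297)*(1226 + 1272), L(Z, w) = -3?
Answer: 681732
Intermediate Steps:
F = -222 (F = 111*(-2) = -222)
Y = 681954 (Y = ((-7 - 17) + 297)*(1226 + 1272) = (-24 + 297)*2498 = 273*2498 = 681954)
F + Y = -222 + 681954 = 681732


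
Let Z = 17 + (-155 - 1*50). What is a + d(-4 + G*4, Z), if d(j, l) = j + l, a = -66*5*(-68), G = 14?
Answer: 22304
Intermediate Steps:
a = 22440 (a = -330*(-68) = 22440)
Z = -188 (Z = 17 + (-155 - 50) = 17 - 205 = -188)
a + d(-4 + G*4, Z) = 22440 + ((-4 + 14*4) - 188) = 22440 + ((-4 + 56) - 188) = 22440 + (52 - 188) = 22440 - 136 = 22304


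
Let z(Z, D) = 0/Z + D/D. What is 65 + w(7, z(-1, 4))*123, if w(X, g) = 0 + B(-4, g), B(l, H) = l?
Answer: -427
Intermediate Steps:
z(Z, D) = 1 (z(Z, D) = 0 + 1 = 1)
w(X, g) = -4 (w(X, g) = 0 - 4 = -4)
65 + w(7, z(-1, 4))*123 = 65 - 4*123 = 65 - 492 = -427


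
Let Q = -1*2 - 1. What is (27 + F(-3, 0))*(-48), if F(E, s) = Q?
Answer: -1152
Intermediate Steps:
Q = -3 (Q = -2 - 1 = -3)
F(E, s) = -3
(27 + F(-3, 0))*(-48) = (27 - 3)*(-48) = 24*(-48) = -1152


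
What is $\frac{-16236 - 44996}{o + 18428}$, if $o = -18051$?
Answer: $- \frac{61232}{377} \approx -162.42$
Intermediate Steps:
$\frac{-16236 - 44996}{o + 18428} = \frac{-16236 - 44996}{-18051 + 18428} = - \frac{61232}{377}$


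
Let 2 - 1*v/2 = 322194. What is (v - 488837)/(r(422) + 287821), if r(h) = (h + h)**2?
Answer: -1133221/1000157 ≈ -1.1330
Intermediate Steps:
v = -644384 (v = 4 - 2*322194 = 4 - 644388 = -644384)
r(h) = 4*h**2 (r(h) = (2*h)**2 = 4*h**2)
(v - 488837)/(r(422) + 287821) = (-644384 - 488837)/(4*422**2 + 287821) = -1133221/(4*178084 + 287821) = -1133221/(712336 + 287821) = -1133221/1000157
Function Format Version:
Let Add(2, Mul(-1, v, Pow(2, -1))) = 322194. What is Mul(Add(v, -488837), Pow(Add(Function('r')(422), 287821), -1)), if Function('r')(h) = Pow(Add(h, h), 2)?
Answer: Rational(-1133221, 1000157) ≈ -1.1330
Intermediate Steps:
v = -644384 (v = Add(4, Mul(-2, 322194)) = Add(4, -644388) = -644384)
Function('r')(h) = Mul(4, Pow(h, 2)) (Function('r')(h) = Pow(Mul(2, h), 2) = Mul(4, Pow(h, 2)))
Mul(Add(v, -488837), Pow(Add(Function('r')(422), 287821), -1)) = Mul(Add(-644384, -488837), Pow(Add(Mul(4, Pow(422, 2)), 287821), -1)) = Mul(-1133221, Pow(Add(Mul(4, 178084), 287821), -1)) = Mul(-1133221, Pow(Add(712336, 287821), -1)) = Mul(-1133221, Pow(1000157, -1)) = Mul(-1133221, Rational(1, 1000157)) = Rational(-1133221, 1000157)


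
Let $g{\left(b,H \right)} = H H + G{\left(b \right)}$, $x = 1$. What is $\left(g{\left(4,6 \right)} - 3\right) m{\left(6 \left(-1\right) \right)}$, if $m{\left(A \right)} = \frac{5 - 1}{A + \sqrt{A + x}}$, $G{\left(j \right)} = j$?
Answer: $- \frac{888}{41} - \frac{148 i \sqrt{5}}{41} \approx -21.659 - 8.0717 i$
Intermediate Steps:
$g{\left(b,H \right)} = b + H^{2}$ ($g{\left(b,H \right)} = H H + b = H^{2} + b = b + H^{2}$)
$m{\left(A \right)} = \frac{4}{A + \sqrt{1 + A}}$ ($m{\left(A \right)} = \frac{5 - 1}{A + \sqrt{A + 1}} = \frac{4}{A + \sqrt{1 + A}}$)
$\left(g{\left(4,6 \right)} - 3\right) m{\left(6 \left(-1\right) \right)} = \left(\left(4 + 6^{2}\right) - 3\right) \frac{4}{6 \left(-1\right) + \sqrt{1 + 6 \left(-1\right)}} = \left(\left(4 + 36\right) - 3\right) \frac{4}{-6 + \sqrt{1 - 6}} = \left(40 - 3\right) \frac{4}{-6 + \sqrt{-5}} = 37 \frac{4}{-6 + i \sqrt{5}} = \frac{148}{-6 + i \sqrt{5}}$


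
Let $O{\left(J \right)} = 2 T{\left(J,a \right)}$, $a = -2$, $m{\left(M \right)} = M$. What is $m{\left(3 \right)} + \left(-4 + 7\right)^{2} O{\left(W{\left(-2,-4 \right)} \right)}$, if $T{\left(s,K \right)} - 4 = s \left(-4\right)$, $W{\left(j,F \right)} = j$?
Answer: $219$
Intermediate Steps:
$T{\left(s,K \right)} = 4 - 4 s$ ($T{\left(s,K \right)} = 4 + s \left(-4\right) = 4 - 4 s$)
$O{\left(J \right)} = 8 - 8 J$ ($O{\left(J \right)} = 2 \left(4 - 4 J\right) = 8 - 8 J$)
$m{\left(3 \right)} + \left(-4 + 7\right)^{2} O{\left(W{\left(-2,-4 \right)} \right)} = 3 + \left(-4 + 7\right)^{2} \left(8 - -16\right) = 3 + 3^{2} \left(8 + 16\right) = 3 + 9 \cdot 24 = 3 + 216 = 219$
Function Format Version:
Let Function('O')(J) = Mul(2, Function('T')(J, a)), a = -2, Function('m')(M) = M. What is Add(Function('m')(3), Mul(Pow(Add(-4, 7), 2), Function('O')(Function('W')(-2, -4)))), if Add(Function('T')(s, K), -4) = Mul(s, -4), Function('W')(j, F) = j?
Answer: 219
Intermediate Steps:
Function('T')(s, K) = Add(4, Mul(-4, s)) (Function('T')(s, K) = Add(4, Mul(s, -4)) = Add(4, Mul(-4, s)))
Function('O')(J) = Add(8, Mul(-8, J)) (Function('O')(J) = Mul(2, Add(4, Mul(-4, J))) = Add(8, Mul(-8, J)))
Add(Function('m')(3), Mul(Pow(Add(-4, 7), 2), Function('O')(Function('W')(-2, -4)))) = Add(3, Mul(Pow(Add(-4, 7), 2), Add(8, Mul(-8, -2)))) = Add(3, Mul(Pow(3, 2), Add(8, 16))) = Add(3, Mul(9, 24)) = Add(3, 216) = 219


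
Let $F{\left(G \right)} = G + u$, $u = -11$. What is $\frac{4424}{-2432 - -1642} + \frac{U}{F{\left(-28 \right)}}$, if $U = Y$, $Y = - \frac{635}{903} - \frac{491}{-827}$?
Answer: $- \frac{815075992}{145622295} \approx -5.5972$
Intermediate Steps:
$F{\left(G \right)} = -11 + G$ ($F{\left(G \right)} = G - 11 = -11 + G$)
$Y = - \frac{81772}{746781}$ ($Y = \left(-635\right) \frac{1}{903} - - \frac{491}{827} = - \frac{635}{903} + \frac{491}{827} = - \frac{81772}{746781} \approx -0.1095$)
$U = - \frac{81772}{746781} \approx -0.1095$
$\frac{4424}{-2432 - -1642} + \frac{U}{F{\left(-28 \right)}} = \frac{4424}{-2432 - -1642} - \frac{81772}{746781 \left(-11 - 28\right)} = \frac{4424}{-2432 + 1642} - \frac{81772}{746781 \left(-39\right)} = \frac{4424}{-790} - - \frac{81772}{29124459} = 4424 \left(- \frac{1}{790}\right) + \frac{81772}{29124459} = - \frac{28}{5} + \frac{81772}{29124459} = - \frac{815075992}{145622295}$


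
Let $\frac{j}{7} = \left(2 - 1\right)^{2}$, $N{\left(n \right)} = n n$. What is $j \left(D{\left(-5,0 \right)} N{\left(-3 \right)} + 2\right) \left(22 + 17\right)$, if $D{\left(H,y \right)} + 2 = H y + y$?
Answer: $-4368$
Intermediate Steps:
$N{\left(n \right)} = n^{2}$
$D{\left(H,y \right)} = -2 + y + H y$ ($D{\left(H,y \right)} = -2 + \left(H y + y\right) = -2 + \left(y + H y\right) = -2 + y + H y$)
$j = 7$ ($j = 7 \left(2 - 1\right)^{2} = 7 \cdot 1^{2} = 7 \cdot 1 = 7$)
$j \left(D{\left(-5,0 \right)} N{\left(-3 \right)} + 2\right) \left(22 + 17\right) = 7 \left(\left(-2 + 0 - 0\right) \left(-3\right)^{2} + 2\right) \left(22 + 17\right) = 7 \left(\left(-2 + 0 + 0\right) 9 + 2\right) 39 = 7 \left(\left(-2\right) 9 + 2\right) 39 = 7 \left(-18 + 2\right) 39 = 7 \left(-16\right) 39 = \left(-112\right) 39 = -4368$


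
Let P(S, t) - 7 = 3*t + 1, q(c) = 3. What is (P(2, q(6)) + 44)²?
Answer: 3721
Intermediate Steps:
P(S, t) = 8 + 3*t (P(S, t) = 7 + (3*t + 1) = 7 + (1 + 3*t) = 8 + 3*t)
(P(2, q(6)) + 44)² = ((8 + 3*3) + 44)² = ((8 + 9) + 44)² = (17 + 44)² = 61² = 3721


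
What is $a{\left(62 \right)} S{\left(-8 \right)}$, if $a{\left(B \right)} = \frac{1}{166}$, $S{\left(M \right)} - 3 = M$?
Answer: $- \frac{5}{166} \approx -0.03012$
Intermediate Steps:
$S{\left(M \right)} = 3 + M$
$a{\left(B \right)} = \frac{1}{166}$
$a{\left(62 \right)} S{\left(-8 \right)} = \frac{3 - 8}{166} = \frac{1}{166} \left(-5\right) = - \frac{5}{166}$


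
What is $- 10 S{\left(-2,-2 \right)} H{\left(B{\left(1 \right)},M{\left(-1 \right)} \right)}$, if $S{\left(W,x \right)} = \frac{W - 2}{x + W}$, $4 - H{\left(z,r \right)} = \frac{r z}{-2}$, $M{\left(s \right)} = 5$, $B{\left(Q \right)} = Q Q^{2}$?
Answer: $-65$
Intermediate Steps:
$B{\left(Q \right)} = Q^{3}$
$H{\left(z,r \right)} = 4 + \frac{r z}{2}$ ($H{\left(z,r \right)} = 4 - \frac{r z}{-2} = 4 - r z \left(- \frac{1}{2}\right) = 4 - - \frac{r z}{2} = 4 + \frac{r z}{2}$)
$S{\left(W,x \right)} = \frac{-2 + W}{W + x}$
$- 10 S{\left(-2,-2 \right)} H{\left(B{\left(1 \right)},M{\left(-1 \right)} \right)} = - 10 \frac{-2 - 2}{-2 - 2} \left(4 + \frac{1}{2} \cdot 5 \cdot 1^{3}\right) = - 10 \frac{1}{-4} \left(-4\right) \left(4 + \frac{1}{2} \cdot 5 \cdot 1\right) = - 10 \left(\left(- \frac{1}{4}\right) \left(-4\right)\right) \left(4 + \frac{5}{2}\right) = \left(-10\right) 1 \cdot \frac{13}{2} = \left(-10\right) \frac{13}{2} = -65$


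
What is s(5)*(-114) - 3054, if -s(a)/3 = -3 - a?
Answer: -5790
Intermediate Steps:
s(a) = 9 + 3*a (s(a) = -3*(-3 - a) = 9 + 3*a)
s(5)*(-114) - 3054 = (9 + 3*5)*(-114) - 3054 = (9 + 15)*(-114) - 3054 = 24*(-114) - 3054 = -2736 - 3054 = -5790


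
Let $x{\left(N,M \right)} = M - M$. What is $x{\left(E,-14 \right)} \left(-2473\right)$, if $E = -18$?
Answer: $0$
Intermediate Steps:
$x{\left(N,M \right)} = 0$
$x{\left(E,-14 \right)} \left(-2473\right) = 0 \left(-2473\right) = 0$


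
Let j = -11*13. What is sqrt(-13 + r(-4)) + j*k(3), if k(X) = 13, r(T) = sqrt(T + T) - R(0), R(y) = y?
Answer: -1859 + sqrt(-13 + 2*I*sqrt(2)) ≈ -1858.6 + 3.6266*I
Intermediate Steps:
j = -143
r(T) = sqrt(2)*sqrt(T) (r(T) = sqrt(T + T) - 1*0 = sqrt(2*T) + 0 = sqrt(2)*sqrt(T) + 0 = sqrt(2)*sqrt(T))
sqrt(-13 + r(-4)) + j*k(3) = sqrt(-13 + sqrt(2)*sqrt(-4)) - 143*13 = sqrt(-13 + sqrt(2)*(2*I)) - 1859 = sqrt(-13 + 2*I*sqrt(2)) - 1859 = -1859 + sqrt(-13 + 2*I*sqrt(2))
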